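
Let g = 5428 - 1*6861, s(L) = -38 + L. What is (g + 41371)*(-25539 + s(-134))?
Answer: -1026845918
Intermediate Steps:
g = -1433 (g = 5428 - 6861 = -1433)
(g + 41371)*(-25539 + s(-134)) = (-1433 + 41371)*(-25539 + (-38 - 134)) = 39938*(-25539 - 172) = 39938*(-25711) = -1026845918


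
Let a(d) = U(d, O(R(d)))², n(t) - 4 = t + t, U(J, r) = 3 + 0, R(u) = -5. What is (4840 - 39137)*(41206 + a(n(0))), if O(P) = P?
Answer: -1413550855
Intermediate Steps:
U(J, r) = 3
n(t) = 4 + 2*t (n(t) = 4 + (t + t) = 4 + 2*t)
a(d) = 9 (a(d) = 3² = 9)
(4840 - 39137)*(41206 + a(n(0))) = (4840 - 39137)*(41206 + 9) = -34297*41215 = -1413550855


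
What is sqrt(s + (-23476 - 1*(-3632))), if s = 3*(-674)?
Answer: 29*I*sqrt(26) ≈ 147.87*I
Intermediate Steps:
s = -2022
sqrt(s + (-23476 - 1*(-3632))) = sqrt(-2022 + (-23476 - 1*(-3632))) = sqrt(-2022 + (-23476 + 3632)) = sqrt(-2022 - 19844) = sqrt(-21866) = 29*I*sqrt(26)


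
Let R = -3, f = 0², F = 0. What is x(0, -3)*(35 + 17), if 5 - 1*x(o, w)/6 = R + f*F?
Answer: 2496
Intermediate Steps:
f = 0
x(o, w) = 48 (x(o, w) = 30 - 6*(-3 + 0*0) = 30 - 6*(-3 + 0) = 30 - 6*(-3) = 30 + 18 = 48)
x(0, -3)*(35 + 17) = 48*(35 + 17) = 48*52 = 2496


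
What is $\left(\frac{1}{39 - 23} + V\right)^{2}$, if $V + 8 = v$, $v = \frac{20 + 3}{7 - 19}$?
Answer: $\frac{223729}{2304} \approx 97.105$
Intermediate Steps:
$v = - \frac{23}{12}$ ($v = \frac{23}{-12} = 23 \left(- \frac{1}{12}\right) = - \frac{23}{12} \approx -1.9167$)
$V = - \frac{119}{12}$ ($V = -8 - \frac{23}{12} = - \frac{119}{12} \approx -9.9167$)
$\left(\frac{1}{39 - 23} + V\right)^{2} = \left(\frac{1}{39 - 23} - \frac{119}{12}\right)^{2} = \left(\frac{1}{16} - \frac{119}{12}\right)^{2} = \left(- \frac{473}{48}\right)^{2} = \frac{223729}{2304}$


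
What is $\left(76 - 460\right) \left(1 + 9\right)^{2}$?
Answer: $-38400$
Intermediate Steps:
$\left(76 - 460\right) \left(1 + 9\right)^{2} = - 384 \cdot 10^{2} = \left(-384\right) 100 = -38400$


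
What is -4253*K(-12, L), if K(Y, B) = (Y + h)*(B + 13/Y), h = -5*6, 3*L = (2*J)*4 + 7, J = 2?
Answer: 2351909/2 ≈ 1.1760e+6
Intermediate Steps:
L = 23/3 (L = ((2*2)*4 + 7)/3 = (4*4 + 7)/3 = (16 + 7)/3 = (⅓)*23 = 23/3 ≈ 7.6667)
h = -30
K(Y, B) = (-30 + Y)*(B + 13/Y) (K(Y, B) = (Y - 30)*(B + 13/Y) = (-30 + Y)*(B + 13/Y))
-4253*K(-12, L) = -4253*(13 - 390/(-12) - 30*23/3 + (23/3)*(-12)) = -4253*(13 - 390*(-1/12) - 230 - 92) = -4253*(13 + 65/2 - 230 - 92) = -4253*(-553/2) = 2351909/2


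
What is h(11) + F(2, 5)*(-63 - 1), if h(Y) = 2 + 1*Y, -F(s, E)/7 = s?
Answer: 909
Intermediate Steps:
F(s, E) = -7*s
h(Y) = 2 + Y
h(11) + F(2, 5)*(-63 - 1) = (2 + 11) + (-7*2)*(-63 - 1) = 13 - 14*(-64) = 13 + 896 = 909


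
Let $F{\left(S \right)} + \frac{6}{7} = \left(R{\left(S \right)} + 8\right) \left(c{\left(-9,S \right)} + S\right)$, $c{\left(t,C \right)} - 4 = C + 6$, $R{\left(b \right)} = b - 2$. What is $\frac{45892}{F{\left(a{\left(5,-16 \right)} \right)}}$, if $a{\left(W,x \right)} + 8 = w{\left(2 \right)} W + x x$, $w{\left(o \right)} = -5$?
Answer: $\frac{160622}{365481} \approx 0.43948$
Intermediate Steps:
$R{\left(b \right)} = -2 + b$ ($R{\left(b \right)} = b - 2 = -2 + b$)
$c{\left(t,C \right)} = 10 + C$ ($c{\left(t,C \right)} = 4 + \left(C + 6\right) = 4 + \left(6 + C\right) = 10 + C$)
$a{\left(W,x \right)} = -8 + x^{2} - 5 W$ ($a{\left(W,x \right)} = -8 - \left(5 W - x x\right) = -8 - \left(- x^{2} + 5 W\right) = -8 + x^{2} - 5 W$)
$F{\left(S \right)} = - \frac{6}{7} + \left(6 + S\right) \left(10 + 2 S\right)$ ($F{\left(S \right)} = - \frac{6}{7} + \left(\left(-2 + S\right) + 8\right) \left(\left(10 + S\right) + S\right) = - \frac{6}{7} + \left(6 + S\right) \left(10 + 2 S\right)$)
$\frac{45892}{F{\left(a{\left(5,-16 \right)} \right)}} = \frac{45892}{\frac{414}{7} + 2 \left(-8 + \left(-16\right)^{2} - 25\right)^{2} + 22 \left(-8 + \left(-16\right)^{2} - 25\right)} = \frac{45892}{\frac{414}{7} + 2 \left(-8 + 256 - 25\right)^{2} + 22 \left(-8 + 256 - 25\right)} = \frac{45892}{\frac{414}{7} + 2 \cdot 223^{2} + 22 \cdot 223} = \frac{45892}{\frac{414}{7} + 2 \cdot 49729 + 4906} = \frac{45892}{\frac{414}{7} + 99458 + 4906} = \frac{45892}{\frac{730962}{7}} = 45892 \cdot \frac{7}{730962} = \frac{160622}{365481}$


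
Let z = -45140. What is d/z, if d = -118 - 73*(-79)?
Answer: -5649/45140 ≈ -0.12514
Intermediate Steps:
d = 5649 (d = -118 + 5767 = 5649)
d/z = 5649/(-45140) = 5649*(-1/45140) = -5649/45140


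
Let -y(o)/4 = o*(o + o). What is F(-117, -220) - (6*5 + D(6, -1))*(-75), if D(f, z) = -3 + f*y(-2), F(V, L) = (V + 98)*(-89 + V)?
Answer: -8461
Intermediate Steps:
y(o) = -8*o² (y(o) = -4*o*(o + o) = -4*o*2*o = -8*o²)
F(V, L) = (-89 + V)*(98 + V) (F(V, L) = (98 + V)*(-89 + V) = (-89 + V)*(98 + V))
D(f, z) = -3 - 32*f (D(f, z) = -3 + f*(-8*(-2)²) = -3 + f*(-8*4) = -3 + f*(-32) = -3 - 32*f)
F(-117, -220) - (6*5 + D(6, -1))*(-75) = (-8722 + (-117)² + 9*(-117)) - (6*5 + (-3 - 32*6))*(-75) = (-8722 + 13689 - 1053) - (30 + (-3 - 192))*(-75) = 3914 - (30 - 195)*(-75) = 3914 - (-165)*(-75) = 3914 - 1*12375 = 3914 - 12375 = -8461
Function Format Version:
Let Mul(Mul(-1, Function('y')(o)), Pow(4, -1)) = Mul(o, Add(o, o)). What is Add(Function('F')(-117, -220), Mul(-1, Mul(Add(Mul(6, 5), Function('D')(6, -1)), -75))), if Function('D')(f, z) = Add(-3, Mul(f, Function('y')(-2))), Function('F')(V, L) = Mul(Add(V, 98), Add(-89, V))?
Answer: -8461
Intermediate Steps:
Function('y')(o) = Mul(-8, Pow(o, 2)) (Function('y')(o) = Mul(-4, Mul(o, Add(o, o))) = Mul(-4, Mul(o, Mul(2, o))) = Mul(-4, Mul(2, Pow(o, 2))) = Mul(-8, Pow(o, 2)))
Function('F')(V, L) = Mul(Add(-89, V), Add(98, V)) (Function('F')(V, L) = Mul(Add(98, V), Add(-89, V)) = Mul(Add(-89, V), Add(98, V)))
Function('D')(f, z) = Add(-3, Mul(-32, f)) (Function('D')(f, z) = Add(-3, Mul(f, Mul(-8, Pow(-2, 2)))) = Add(-3, Mul(f, Mul(-8, 4))) = Add(-3, Mul(f, -32)) = Add(-3, Mul(-32, f)))
Add(Function('F')(-117, -220), Mul(-1, Mul(Add(Mul(6, 5), Function('D')(6, -1)), -75))) = Add(Add(-8722, Pow(-117, 2), Mul(9, -117)), Mul(-1, Mul(Add(Mul(6, 5), Add(-3, Mul(-32, 6))), -75))) = Add(Add(-8722, 13689, -1053), Mul(-1, Mul(Add(30, Add(-3, -192)), -75))) = Add(3914, Mul(-1, Mul(Add(30, -195), -75))) = Add(3914, Mul(-1, Mul(-165, -75))) = Add(3914, Mul(-1, 12375)) = Add(3914, -12375) = -8461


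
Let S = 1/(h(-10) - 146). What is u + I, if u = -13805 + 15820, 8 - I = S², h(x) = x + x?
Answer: 55745787/27556 ≈ 2023.0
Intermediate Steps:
h(x) = 2*x
S = -1/166 (S = 1/(2*(-10) - 146) = 1/(-20 - 146) = 1/(-166) = -1/166 ≈ -0.0060241)
I = 220447/27556 (I = 8 - (-1/166)² = 8 - 1*1/27556 = 8 - 1/27556 = 220447/27556 ≈ 8.0000)
u = 2015
u + I = 2015 + 220447/27556 = 55745787/27556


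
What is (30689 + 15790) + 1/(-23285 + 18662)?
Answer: 214872416/4623 ≈ 46479.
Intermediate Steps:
(30689 + 15790) + 1/(-23285 + 18662) = 46479 + 1/(-4623) = 46479 - 1/4623 = 214872416/4623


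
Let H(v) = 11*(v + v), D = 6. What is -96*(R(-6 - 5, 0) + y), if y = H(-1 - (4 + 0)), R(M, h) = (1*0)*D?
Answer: 10560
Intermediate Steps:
R(M, h) = 0 (R(M, h) = (1*0)*6 = 0*6 = 0)
H(v) = 22*v (H(v) = 11*(2*v) = 22*v)
y = -110 (y = 22*(-1 - (4 + 0)) = 22*(-1 - 1*4) = 22*(-1 - 4) = 22*(-5) = -110)
-96*(R(-6 - 5, 0) + y) = -96*(0 - 110) = -96*(-110) = 10560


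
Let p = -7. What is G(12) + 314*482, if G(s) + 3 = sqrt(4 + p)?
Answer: 151345 + I*sqrt(3) ≈ 1.5135e+5 + 1.732*I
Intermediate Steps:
G(s) = -3 + I*sqrt(3) (G(s) = -3 + sqrt(4 - 7) = -3 + sqrt(-3) = -3 + I*sqrt(3))
G(12) + 314*482 = (-3 + I*sqrt(3)) + 314*482 = (-3 + I*sqrt(3)) + 151348 = 151345 + I*sqrt(3)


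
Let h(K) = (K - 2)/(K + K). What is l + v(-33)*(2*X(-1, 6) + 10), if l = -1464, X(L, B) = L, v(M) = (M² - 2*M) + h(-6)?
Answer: 23344/3 ≈ 7781.3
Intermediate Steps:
h(K) = (-2 + K)/(2*K) (h(K) = (-2 + K)/((2*K)) = (-2 + K)*(1/(2*K)) = (-2 + K)/(2*K))
v(M) = ⅔ + M² - 2*M (v(M) = (M² - 2*M) + (½)*(-2 - 6)/(-6) = (M² - 2*M) + (½)*(-⅙)*(-8) = (M² - 2*M) + ⅔ = ⅔ + M² - 2*M)
l + v(-33)*(2*X(-1, 6) + 10) = -1464 + (⅔ + (-33)² - 2*(-33))*(2*(-1) + 10) = -1464 + (⅔ + 1089 + 66)*(-2 + 10) = -1464 + (3467/3)*8 = -1464 + 27736/3 = 23344/3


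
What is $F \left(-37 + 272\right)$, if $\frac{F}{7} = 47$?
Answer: $77315$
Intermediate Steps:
$F = 329$ ($F = 7 \cdot 47 = 329$)
$F \left(-37 + 272\right) = 329 \left(-37 + 272\right) = 329 \cdot 235 = 77315$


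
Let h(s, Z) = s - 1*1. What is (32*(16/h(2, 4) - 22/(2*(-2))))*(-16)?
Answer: -11008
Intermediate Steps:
h(s, Z) = -1 + s (h(s, Z) = s - 1 = -1 + s)
(32*(16/h(2, 4) - 22/(2*(-2))))*(-16) = (32*(16/(-1 + 2) - 22/(2*(-2))))*(-16) = (32*(16/1 - 22/(-4)))*(-16) = (32*(16*1 - 22*(-¼)))*(-16) = (32*(16 + 11/2))*(-16) = (32*(43/2))*(-16) = 688*(-16) = -11008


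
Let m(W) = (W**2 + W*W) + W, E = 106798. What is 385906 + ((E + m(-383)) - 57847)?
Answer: 727852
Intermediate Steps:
m(W) = W + 2*W**2 (m(W) = (W**2 + W**2) + W = 2*W**2 + W = W + 2*W**2)
385906 + ((E + m(-383)) - 57847) = 385906 + ((106798 - 383*(1 + 2*(-383))) - 57847) = 385906 + ((106798 - 383*(1 - 766)) - 57847) = 385906 + ((106798 - 383*(-765)) - 57847) = 385906 + ((106798 + 292995) - 57847) = 385906 + (399793 - 57847) = 385906 + 341946 = 727852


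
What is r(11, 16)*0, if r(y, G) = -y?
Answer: 0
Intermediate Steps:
r(11, 16)*0 = -1*11*0 = -11*0 = 0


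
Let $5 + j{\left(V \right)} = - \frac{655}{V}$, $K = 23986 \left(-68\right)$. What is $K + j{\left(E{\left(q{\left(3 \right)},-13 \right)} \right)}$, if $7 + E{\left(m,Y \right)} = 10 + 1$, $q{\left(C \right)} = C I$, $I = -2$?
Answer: $- \frac{6524867}{4} \approx -1.6312 \cdot 10^{6}$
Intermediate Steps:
$q{\left(C \right)} = - 2 C$ ($q{\left(C \right)} = C \left(-2\right) = - 2 C$)
$E{\left(m,Y \right)} = 4$ ($E{\left(m,Y \right)} = -7 + \left(10 + 1\right) = -7 + 11 = 4$)
$K = -1631048$
$j{\left(V \right)} = -5 - \frac{655}{V}$
$K + j{\left(E{\left(q{\left(3 \right)},-13 \right)} \right)} = -1631048 - \left(5 + \frac{655}{4}\right) = -1631048 - \frac{675}{4} = - \frac{6524867}{4}$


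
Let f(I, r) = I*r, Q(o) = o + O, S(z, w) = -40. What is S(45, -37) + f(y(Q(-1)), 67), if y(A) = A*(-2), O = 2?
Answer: -174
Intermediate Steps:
Q(o) = 2 + o (Q(o) = o + 2 = 2 + o)
y(A) = -2*A
S(45, -37) + f(y(Q(-1)), 67) = -40 - 2*(2 - 1)*67 = -40 - 2*1*67 = -40 - 2*67 = -40 - 134 = -174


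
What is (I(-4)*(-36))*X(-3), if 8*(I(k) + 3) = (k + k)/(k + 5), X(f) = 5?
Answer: 720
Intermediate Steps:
I(k) = -3 + k/(4*(5 + k)) (I(k) = -3 + ((k + k)/(k + 5))/8 = -3 + ((2*k)/(5 + k))/8 = -3 + (2*k/(5 + k))/8 = -3 + k/(4*(5 + k)))
(I(-4)*(-36))*X(-3) = (((-60 - 11*(-4))/(4*(5 - 4)))*(-36))*5 = (((1/4)*(-60 + 44)/1)*(-36))*5 = (((1/4)*1*(-16))*(-36))*5 = -4*(-36)*5 = 144*5 = 720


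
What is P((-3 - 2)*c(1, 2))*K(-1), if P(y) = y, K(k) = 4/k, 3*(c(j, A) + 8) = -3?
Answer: -180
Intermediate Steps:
c(j, A) = -9 (c(j, A) = -8 + (⅓)*(-3) = -8 - 1 = -9)
P((-3 - 2)*c(1, 2))*K(-1) = ((-3 - 2)*(-9))*(4/(-1)) = (-5*(-9))*(4*(-1)) = 45*(-4) = -180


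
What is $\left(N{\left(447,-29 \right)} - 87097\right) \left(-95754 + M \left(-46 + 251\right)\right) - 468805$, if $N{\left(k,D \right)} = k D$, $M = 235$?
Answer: $4760285935$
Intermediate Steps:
$N{\left(k,D \right)} = D k$
$\left(N{\left(447,-29 \right)} - 87097\right) \left(-95754 + M \left(-46 + 251\right)\right) - 468805 = \left(\left(-29\right) 447 - 87097\right) \left(-95754 + 235 \left(-46 + 251\right)\right) - 468805 = \left(-12963 - 87097\right) \left(-95754 + 235 \cdot 205\right) - 468805 = - 100060 \left(-95754 + 48175\right) - 468805 = \left(-100060\right) \left(-47579\right) - 468805 = 4760754740 - 468805 = 4760285935$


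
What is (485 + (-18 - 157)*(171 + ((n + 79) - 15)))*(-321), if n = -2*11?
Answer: 11809590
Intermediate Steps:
n = -22
(485 + (-18 - 157)*(171 + ((n + 79) - 15)))*(-321) = (485 + (-18 - 157)*(171 + ((-22 + 79) - 15)))*(-321) = (485 - 175*(171 + (57 - 15)))*(-321) = (485 - 175*(171 + 42))*(-321) = (485 - 175*213)*(-321) = (485 - 37275)*(-321) = -36790*(-321) = 11809590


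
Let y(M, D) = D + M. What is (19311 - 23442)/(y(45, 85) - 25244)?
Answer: 4131/25114 ≈ 0.16449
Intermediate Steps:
(19311 - 23442)/(y(45, 85) - 25244) = (19311 - 23442)/((85 + 45) - 25244) = -4131/(130 - 25244) = -4131/(-25114) = -4131*(-1/25114) = 4131/25114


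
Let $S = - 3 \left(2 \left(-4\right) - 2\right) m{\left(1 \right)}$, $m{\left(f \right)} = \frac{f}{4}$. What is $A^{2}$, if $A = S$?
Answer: $\frac{225}{4} \approx 56.25$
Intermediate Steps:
$m{\left(f \right)} = \frac{f}{4}$ ($m{\left(f \right)} = f \frac{1}{4} = \frac{f}{4}$)
$S = \frac{15}{2}$ ($S = - 3 \left(2 \left(-4\right) - 2\right) \frac{1}{4} \cdot 1 = - 3 \left(-8 - 2\right) \frac{1}{4} = \left(-3\right) \left(-10\right) \frac{1}{4} = 30 \cdot \frac{1}{4} = \frac{15}{2} \approx 7.5$)
$A = \frac{15}{2} \approx 7.5$
$A^{2} = \left(\frac{15}{2}\right)^{2} = \frac{225}{4}$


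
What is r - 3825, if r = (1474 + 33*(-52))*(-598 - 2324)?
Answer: 703299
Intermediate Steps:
r = 707124 (r = (1474 - 1716)*(-2922) = -242*(-2922) = 707124)
r - 3825 = 707124 - 3825 = 703299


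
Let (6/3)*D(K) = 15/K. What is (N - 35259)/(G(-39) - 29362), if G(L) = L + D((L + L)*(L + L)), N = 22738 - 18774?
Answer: 223080/209579 ≈ 1.0644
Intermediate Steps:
N = 3964
D(K) = 15/(2*K) (D(K) = (15/K)/2 = 15/(2*K))
G(L) = L + 15/(8*L²) (G(L) = L + 15/(2*(((L + L)*(L + L)))) = L + 15/(2*(((2*L)*(2*L)))) = L + 15/(2*((4*L²))) = L + 15*(1/(4*L²))/2 = L + 15/(8*L²))
(N - 35259)/(G(-39) - 29362) = (3964 - 35259)/((-39 + (15/8)/(-39)²) - 29362) = -31295/((-39 + (15/8)*(1/1521)) - 29362) = -31295/((-39 + 5/4056) - 29362) = -31295/(-158179/4056 - 29362) = -31295/(-119250451/4056) = -31295*(-4056/119250451) = 223080/209579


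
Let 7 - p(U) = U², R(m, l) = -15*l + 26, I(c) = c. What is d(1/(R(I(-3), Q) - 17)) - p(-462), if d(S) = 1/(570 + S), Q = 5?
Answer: 8029286569/37619 ≈ 2.1344e+5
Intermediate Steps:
R(m, l) = 26 - 15*l
p(U) = 7 - U²
d(1/(R(I(-3), Q) - 17)) - p(-462) = 1/(570 + 1/((26 - 15*5) - 17)) - (7 - 1*(-462)²) = 1/(570 + 1/((26 - 75) - 17)) - (7 - 1*213444) = 1/(570 + 1/(-49 - 17)) - (7 - 213444) = 1/(570 + 1/(-66)) - 1*(-213437) = 1/(570 - 1/66) + 213437 = 1/(37619/66) + 213437 = 66/37619 + 213437 = 8029286569/37619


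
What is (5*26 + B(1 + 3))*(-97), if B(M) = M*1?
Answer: -12998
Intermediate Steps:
B(M) = M
(5*26 + B(1 + 3))*(-97) = (5*26 + (1 + 3))*(-97) = (130 + 4)*(-97) = 134*(-97) = -12998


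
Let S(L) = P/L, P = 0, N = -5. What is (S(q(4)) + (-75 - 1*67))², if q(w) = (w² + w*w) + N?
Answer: 20164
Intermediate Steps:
q(w) = -5 + 2*w² (q(w) = (w² + w*w) - 5 = (w² + w²) - 5 = 2*w² - 5 = -5 + 2*w²)
S(L) = 0 (S(L) = 0/L = 0)
(S(q(4)) + (-75 - 1*67))² = (0 + (-75 - 1*67))² = (0 + (-75 - 67))² = (0 - 142)² = (-142)² = 20164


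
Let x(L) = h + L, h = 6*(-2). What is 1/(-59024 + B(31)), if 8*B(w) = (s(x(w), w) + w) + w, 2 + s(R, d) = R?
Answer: -8/472113 ≈ -1.6945e-5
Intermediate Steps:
h = -12
x(L) = -12 + L
s(R, d) = -2 + R
B(w) = -7/4 + 3*w/8 (B(w) = (((-2 + (-12 + w)) + w) + w)/8 = (((-14 + w) + w) + w)/8 = ((-14 + 2*w) + w)/8 = (-14 + 3*w)/8 = -7/4 + 3*w/8)
1/(-59024 + B(31)) = 1/(-59024 + (-7/4 + (3/8)*31)) = 1/(-59024 + (-7/4 + 93/8)) = 1/(-59024 + 79/8) = 1/(-472113/8) = -8/472113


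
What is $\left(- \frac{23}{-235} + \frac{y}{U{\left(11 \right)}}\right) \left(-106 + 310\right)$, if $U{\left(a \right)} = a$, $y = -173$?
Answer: $- \frac{8242008}{2585} \approx -3188.4$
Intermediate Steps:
$\left(- \frac{23}{-235} + \frac{y}{U{\left(11 \right)}}\right) \left(-106 + 310\right) = \left(- \frac{23}{-235} - \frac{173}{11}\right) \left(-106 + 310\right) = \left(\left(-23\right) \left(- \frac{1}{235}\right) - \frac{173}{11}\right) 204 = \left(\frac{23}{235} - \frac{173}{11}\right) 204 = \left(- \frac{40402}{2585}\right) 204 = - \frac{8242008}{2585}$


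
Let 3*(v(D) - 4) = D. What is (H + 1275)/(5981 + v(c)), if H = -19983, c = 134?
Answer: -56124/18089 ≈ -3.1027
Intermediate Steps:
v(D) = 4 + D/3
(H + 1275)/(5981 + v(c)) = (-19983 + 1275)/(5981 + (4 + (⅓)*134)) = -18708/(5981 + (4 + 134/3)) = -18708/(5981 + 146/3) = -18708/18089/3 = -18708*3/18089 = -56124/18089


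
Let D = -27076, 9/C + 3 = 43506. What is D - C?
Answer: -392629079/14501 ≈ -27076.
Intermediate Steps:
C = 3/14501 (C = 9/(-3 + 43506) = 9/43503 = 9*(1/43503) = 3/14501 ≈ 0.00020688)
D - C = -27076 - 1*3/14501 = -27076 - 3/14501 = -392629079/14501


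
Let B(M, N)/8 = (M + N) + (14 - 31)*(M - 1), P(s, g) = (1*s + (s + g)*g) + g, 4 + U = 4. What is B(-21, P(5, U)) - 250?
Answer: 2614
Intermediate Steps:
U = 0 (U = -4 + 4 = 0)
P(s, g) = g + s + g*(g + s) (P(s, g) = (s + (g + s)*g) + g = (s + g*(g + s)) + g = g + s + g*(g + s))
B(M, N) = 136 - 128*M + 8*N (B(M, N) = 8*((M + N) + (14 - 31)*(M - 1)) = 8*((M + N) - 17*(-1 + M)) = 8*((M + N) + (17 - 17*M)) = 8*(17 + N - 16*M) = 136 - 128*M + 8*N)
B(-21, P(5, U)) - 250 = (136 - 128*(-21) + 8*(0 + 5 + 0² + 0*5)) - 250 = (136 + 2688 + 8*(0 + 5 + 0 + 0)) - 250 = (136 + 2688 + 8*5) - 250 = (136 + 2688 + 40) - 250 = 2864 - 250 = 2614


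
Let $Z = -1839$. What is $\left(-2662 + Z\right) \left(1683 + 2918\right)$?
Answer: $-20709101$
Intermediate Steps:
$\left(-2662 + Z\right) \left(1683 + 2918\right) = \left(-2662 - 1839\right) \left(1683 + 2918\right) = \left(-4501\right) 4601 = -20709101$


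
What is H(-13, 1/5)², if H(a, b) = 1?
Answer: 1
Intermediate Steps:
H(-13, 1/5)² = 1² = 1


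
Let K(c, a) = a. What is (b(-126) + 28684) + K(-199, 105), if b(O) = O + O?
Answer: 28537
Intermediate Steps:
b(O) = 2*O
(b(-126) + 28684) + K(-199, 105) = (2*(-126) + 28684) + 105 = (-252 + 28684) + 105 = 28432 + 105 = 28537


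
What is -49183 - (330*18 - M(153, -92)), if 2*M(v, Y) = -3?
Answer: -110249/2 ≈ -55125.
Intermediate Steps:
M(v, Y) = -3/2 (M(v, Y) = (½)*(-3) = -3/2)
-49183 - (330*18 - M(153, -92)) = -49183 - (330*18 - 1*(-3/2)) = -49183 - (5940 + 3/2) = -49183 - 1*11883/2 = -49183 - 11883/2 = -110249/2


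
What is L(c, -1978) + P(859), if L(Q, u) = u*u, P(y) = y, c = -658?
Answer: 3913343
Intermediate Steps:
L(Q, u) = u²
L(c, -1978) + P(859) = (-1978)² + 859 = 3912484 + 859 = 3913343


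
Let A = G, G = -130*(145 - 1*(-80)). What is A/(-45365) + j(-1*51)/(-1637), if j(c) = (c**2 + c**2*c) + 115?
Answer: 1188476705/14852501 ≈ 80.019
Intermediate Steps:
j(c) = 115 + c**2 + c**3 (j(c) = (c**2 + c**3) + 115 = 115 + c**2 + c**3)
G = -29250 (G = -130*(145 + 80) = -130*225 = -29250)
A = -29250
A/(-45365) + j(-1*51)/(-1637) = -29250/(-45365) + (115 + (-1*51)**2 + (-1*51)**3)/(-1637) = -29250*(-1/45365) + (115 + (-51)**2 + (-51)**3)*(-1/1637) = 5850/9073 + (115 + 2601 - 132651)*(-1/1637) = 5850/9073 - 129935*(-1/1637) = 5850/9073 + 129935/1637 = 1188476705/14852501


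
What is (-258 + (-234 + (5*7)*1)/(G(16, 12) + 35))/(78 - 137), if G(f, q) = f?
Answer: 13357/3009 ≈ 4.4390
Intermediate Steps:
(-258 + (-234 + (5*7)*1)/(G(16, 12) + 35))/(78 - 137) = (-258 + (-234 + (5*7)*1)/(16 + 35))/(78 - 137) = (-258 + (-234 + 35*1)/51)/(-59) = (-258 + (-234 + 35)*(1/51))*(-1/59) = (-258 - 199*1/51)*(-1/59) = (-258 - 199/51)*(-1/59) = -13357/51*(-1/59) = 13357/3009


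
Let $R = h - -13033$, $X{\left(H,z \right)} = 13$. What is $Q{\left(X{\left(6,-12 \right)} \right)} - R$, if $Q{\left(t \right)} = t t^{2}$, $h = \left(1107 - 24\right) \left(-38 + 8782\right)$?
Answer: $-9480588$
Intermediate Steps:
$h = 9469752$ ($h = 1083 \cdot 8744 = 9469752$)
$Q{\left(t \right)} = t^{3}$
$R = 9482785$ ($R = 9469752 - -13033 = 9469752 + 13033 = 9482785$)
$Q{\left(X{\left(6,-12 \right)} \right)} - R = 13^{3} - 9482785 = 2197 - 9482785 = -9480588$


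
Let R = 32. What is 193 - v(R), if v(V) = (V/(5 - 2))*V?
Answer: -445/3 ≈ -148.33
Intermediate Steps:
v(V) = V**2/3 (v(V) = (V/3)*V = V**2/3)
193 - v(R) = 193 - 32**2/3 = 193 - 1024/3 = -445/3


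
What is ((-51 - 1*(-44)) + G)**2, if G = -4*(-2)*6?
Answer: 1681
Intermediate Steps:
G = 48 (G = 8*6 = 48)
((-51 - 1*(-44)) + G)**2 = ((-51 - 1*(-44)) + 48)**2 = ((-51 + 44) + 48)**2 = (-7 + 48)**2 = 41**2 = 1681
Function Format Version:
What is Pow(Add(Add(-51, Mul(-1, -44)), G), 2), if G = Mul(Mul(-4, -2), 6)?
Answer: 1681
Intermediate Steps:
G = 48 (G = Mul(8, 6) = 48)
Pow(Add(Add(-51, Mul(-1, -44)), G), 2) = Pow(Add(Add(-51, Mul(-1, -44)), 48), 2) = Pow(Add(Add(-51, 44), 48), 2) = Pow(Add(-7, 48), 2) = Pow(41, 2) = 1681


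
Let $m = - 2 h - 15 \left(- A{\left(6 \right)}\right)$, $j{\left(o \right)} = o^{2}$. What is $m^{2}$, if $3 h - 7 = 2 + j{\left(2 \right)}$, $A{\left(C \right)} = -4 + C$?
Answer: $\frac{4096}{9} \approx 455.11$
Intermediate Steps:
$h = \frac{13}{3}$ ($h = \frac{7}{3} + \frac{2 + 2^{2}}{3} = \frac{7}{3} + \frac{2 + 4}{3} = \frac{7}{3} + \frac{1}{3} \cdot 6 = \frac{7}{3} + 2 = \frac{13}{3} \approx 4.3333$)
$m = \frac{64}{3}$ ($m = \left(-2\right) \frac{13}{3} - 15 \left(- (-4 + 6)\right) = - \frac{26}{3} - 15 \left(\left(-1\right) 2\right) = - \frac{26}{3} - -30 = - \frac{26}{3} + 30 = \frac{64}{3} \approx 21.333$)
$m^{2} = \left(\frac{64}{3}\right)^{2} = \frac{4096}{9}$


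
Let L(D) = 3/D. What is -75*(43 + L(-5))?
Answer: -3180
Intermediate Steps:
-75*(43 + L(-5)) = -75*(43 + 3/(-5)) = -75*(43 + 3*(-⅕)) = -75*(43 - ⅗) = -75*212/5 = -3180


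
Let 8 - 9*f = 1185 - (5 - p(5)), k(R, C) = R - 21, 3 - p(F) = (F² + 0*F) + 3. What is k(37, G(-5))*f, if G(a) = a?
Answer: -18352/9 ≈ -2039.1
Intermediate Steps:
p(F) = -F² (p(F) = 3 - ((F² + 0*F) + 3) = 3 - ((F² + 0) + 3) = 3 - (F² + 3) = 3 - (3 + F²) = 3 + (-3 - F²) = -F²)
k(R, C) = -21 + R
f = -1147/9 (f = 8/9 - (1185 - (5 - (-1)*5²))/9 = 8/9 - (1185 - (5 - (-1)*25))/9 = 8/9 - (1185 - (5 - 1*(-25)))/9 = 8/9 - (1185 - (5 + 25))/9 = 8/9 - (1185 - 1*30)/9 = 8/9 - (1185 - 30)/9 = 8/9 - ⅑*1155 = 8/9 - 385/3 = -1147/9 ≈ -127.44)
k(37, G(-5))*f = (-21 + 37)*(-1147/9) = 16*(-1147/9) = -18352/9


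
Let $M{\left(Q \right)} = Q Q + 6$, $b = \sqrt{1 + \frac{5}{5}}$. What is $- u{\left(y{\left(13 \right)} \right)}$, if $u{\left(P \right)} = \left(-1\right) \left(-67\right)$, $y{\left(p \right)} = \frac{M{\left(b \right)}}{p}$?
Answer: $-67$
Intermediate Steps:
$b = \sqrt{2}$ ($b = \sqrt{1 + 5 \cdot \frac{1}{5}} = \sqrt{1 + 1} = \sqrt{2} \approx 1.4142$)
$M{\left(Q \right)} = 6 + Q^{2}$ ($M{\left(Q \right)} = Q^{2} + 6 = 6 + Q^{2}$)
$y{\left(p \right)} = \frac{8}{p}$ ($y{\left(p \right)} = \frac{6 + \left(\sqrt{2}\right)^{2}}{p} = \frac{6 + 2}{p} = \frac{8}{p}$)
$u{\left(P \right)} = 67$
$- u{\left(y{\left(13 \right)} \right)} = \left(-1\right) 67 = -67$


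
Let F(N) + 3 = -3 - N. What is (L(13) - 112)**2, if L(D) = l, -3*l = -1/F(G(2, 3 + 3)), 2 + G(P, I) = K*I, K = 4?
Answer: 88529281/7056 ≈ 12547.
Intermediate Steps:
G(P, I) = -2 + 4*I
F(N) = -6 - N (F(N) = -3 + (-3 - N) = -6 - N)
l = -1/84 (l = -(-1)/(3*(-6 - (-2 + 4*(3 + 3)))) = -(-1)/(3*(-6 - (-2 + 4*6))) = -(-1)/(3*(-6 - (-2 + 24))) = -(-1)/(3*(-6 - 1*22)) = -(-1)/(3*(-6 - 22)) = -(-1)/(3*(-28)) = -(-1)*(-1)/(3*28) = -1/3*1/28 = -1/84 ≈ -0.011905)
L(D) = -1/84
(L(13) - 112)**2 = (-1/84 - 112)**2 = (-9409/84)**2 = 88529281/7056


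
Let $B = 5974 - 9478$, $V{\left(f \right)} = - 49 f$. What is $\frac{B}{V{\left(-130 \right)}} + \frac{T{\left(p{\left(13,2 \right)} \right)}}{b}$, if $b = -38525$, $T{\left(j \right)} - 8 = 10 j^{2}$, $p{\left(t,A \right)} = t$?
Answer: $- \frac{14580786}{24540425} \approx -0.59415$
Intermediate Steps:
$T{\left(j \right)} = 8 + 10 j^{2}$
$B = -3504$ ($B = 5974 - 9478 = -3504$)
$\frac{B}{V{\left(-130 \right)}} + \frac{T{\left(p{\left(13,2 \right)} \right)}}{b} = - \frac{3504}{\left(-49\right) \left(-130\right)} + \frac{8 + 10 \cdot 13^{2}}{-38525} = - \frac{3504}{6370} + \left(8 + 10 \cdot 169\right) \left(- \frac{1}{38525}\right) = \left(-3504\right) \frac{1}{6370} + \left(8 + 1690\right) \left(- \frac{1}{38525}\right) = - \frac{1752}{3185} + 1698 \left(- \frac{1}{38525}\right) = - \frac{1752}{3185} - \frac{1698}{38525} = - \frac{14580786}{24540425}$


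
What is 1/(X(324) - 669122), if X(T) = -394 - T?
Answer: -1/669840 ≈ -1.4929e-6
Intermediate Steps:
1/(X(324) - 669122) = 1/((-394 - 1*324) - 669122) = 1/((-394 - 324) - 669122) = 1/(-718 - 669122) = 1/(-669840) = -1/669840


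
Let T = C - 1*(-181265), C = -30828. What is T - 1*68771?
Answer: 81666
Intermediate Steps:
T = 150437 (T = -30828 - 1*(-181265) = -30828 + 181265 = 150437)
T - 1*68771 = 150437 - 1*68771 = 150437 - 68771 = 81666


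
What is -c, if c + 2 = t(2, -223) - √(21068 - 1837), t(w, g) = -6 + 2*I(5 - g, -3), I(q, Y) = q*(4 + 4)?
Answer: -3640 + √19231 ≈ -3501.3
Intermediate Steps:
I(q, Y) = 8*q (I(q, Y) = q*8 = 8*q)
t(w, g) = 74 - 16*g (t(w, g) = -6 + 2*(8*(5 - g)) = -6 + 2*(40 - 8*g) = -6 + (80 - 16*g) = 74 - 16*g)
c = 3640 - √19231 (c = -2 + ((74 - 16*(-223)) - √(21068 - 1837)) = -2 + ((74 + 3568) - √19231) = -2 + (3642 - √19231) = 3640 - √19231 ≈ 3501.3)
-c = -(3640 - √19231) = -3640 + √19231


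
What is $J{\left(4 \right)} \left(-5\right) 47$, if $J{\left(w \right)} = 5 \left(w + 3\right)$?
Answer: $-8225$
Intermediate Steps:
$J{\left(w \right)} = 15 + 5 w$ ($J{\left(w \right)} = 5 \left(3 + w\right) = 15 + 5 w$)
$J{\left(4 \right)} \left(-5\right) 47 = \left(15 + 5 \cdot 4\right) \left(-5\right) 47 = \left(15 + 20\right) \left(-5\right) 47 = 35 \left(-5\right) 47 = \left(-175\right) 47 = -8225$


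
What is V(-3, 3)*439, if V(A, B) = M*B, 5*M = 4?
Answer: 5268/5 ≈ 1053.6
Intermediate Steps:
M = 4/5 (M = (1/5)*4 = 4/5 ≈ 0.80000)
V(A, B) = 4*B/5
V(-3, 3)*439 = ((4/5)*3)*439 = (12/5)*439 = 5268/5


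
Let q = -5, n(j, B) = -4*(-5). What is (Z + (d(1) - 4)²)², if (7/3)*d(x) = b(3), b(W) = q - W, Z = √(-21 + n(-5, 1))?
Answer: 7309215/2401 + 5408*I/49 ≈ 3044.2 + 110.37*I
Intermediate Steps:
n(j, B) = 20
Z = I (Z = √(-21 + 20) = √(-1) = I ≈ 1.0*I)
b(W) = -5 - W
d(x) = -24/7 (d(x) = 3*(-5 - 1*3)/7 = 3*(-5 - 3)/7 = (3/7)*(-8) = -24/7)
(Z + (d(1) - 4)²)² = (I + (-24/7 - 4)²)² = (I + (-52/7)²)² = (I + 2704/49)² = (2704/49 + I)²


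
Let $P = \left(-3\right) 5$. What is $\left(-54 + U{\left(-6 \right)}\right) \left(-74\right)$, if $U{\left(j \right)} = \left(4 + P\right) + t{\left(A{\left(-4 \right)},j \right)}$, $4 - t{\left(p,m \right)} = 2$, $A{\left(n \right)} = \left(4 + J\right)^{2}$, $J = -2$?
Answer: $4662$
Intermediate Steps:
$A{\left(n \right)} = 4$ ($A{\left(n \right)} = \left(4 - 2\right)^{2} = 2^{2} = 4$)
$t{\left(p,m \right)} = 2$ ($t{\left(p,m \right)} = 4 - 2 = 2$)
$P = -15$
$U{\left(j \right)} = -9$ ($U{\left(j \right)} = \left(4 - 15\right) + 2 = -11 + 2 = -9$)
$\left(-54 + U{\left(-6 \right)}\right) \left(-74\right) = \left(-54 - 9\right) \left(-74\right) = \left(-63\right) \left(-74\right) = 4662$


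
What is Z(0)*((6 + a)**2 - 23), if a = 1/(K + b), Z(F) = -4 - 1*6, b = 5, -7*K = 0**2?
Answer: -772/5 ≈ -154.40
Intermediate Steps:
K = 0 (K = -1/7*0**2 = -1/7*0 = 0)
Z(F) = -10 (Z(F) = -4 - 6 = -10)
a = 1/5 (a = 1/(0 + 5) = 1/5 ≈ 0.20000)
Z(0)*((6 + a)**2 - 23) = -10*((6 + 1/5)**2 - 23) = -10*((31/5)**2 - 23) = -10*(961/25 - 23) = -10*386/25 = -772/5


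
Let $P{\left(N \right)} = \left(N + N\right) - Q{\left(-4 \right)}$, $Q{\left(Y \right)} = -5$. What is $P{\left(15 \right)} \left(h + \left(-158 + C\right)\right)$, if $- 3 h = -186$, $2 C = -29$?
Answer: $- \frac{7735}{2} \approx -3867.5$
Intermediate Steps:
$C = - \frac{29}{2}$ ($C = \frac{1}{2} \left(-29\right) = - \frac{29}{2} \approx -14.5$)
$h = 62$ ($h = \left(- \frac{1}{3}\right) \left(-186\right) = 62$)
$P{\left(N \right)} = 5 + 2 N$ ($P{\left(N \right)} = \left(N + N\right) - -5 = 2 N + 5 = 5 + 2 N$)
$P{\left(15 \right)} \left(h + \left(-158 + C\right)\right) = \left(5 + 2 \cdot 15\right) \left(62 - \frac{345}{2}\right) = \left(5 + 30\right) \left(62 - \frac{345}{2}\right) = 35 \left(- \frac{221}{2}\right) = - \frac{7735}{2}$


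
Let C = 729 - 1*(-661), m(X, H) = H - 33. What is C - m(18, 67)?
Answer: 1356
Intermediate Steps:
m(X, H) = -33 + H
C = 1390 (C = 729 + 661 = 1390)
C - m(18, 67) = 1390 - (-33 + 67) = 1390 - 1*34 = 1390 - 34 = 1356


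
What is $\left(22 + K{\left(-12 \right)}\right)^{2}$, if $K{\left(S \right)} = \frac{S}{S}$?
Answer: $529$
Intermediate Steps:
$K{\left(S \right)} = 1$
$\left(22 + K{\left(-12 \right)}\right)^{2} = \left(22 + 1\right)^{2} = 23^{2} = 529$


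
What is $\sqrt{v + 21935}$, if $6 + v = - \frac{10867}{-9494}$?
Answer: $\frac{\sqrt{1976696304742}}{9494} \approx 148.09$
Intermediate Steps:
$v = - \frac{46097}{9494}$ ($v = -6 - \frac{10867}{-9494} = -6 - - \frac{10867}{9494} = -6 + \frac{10867}{9494} = - \frac{46097}{9494} \approx -4.8554$)
$\sqrt{v + 21935} = \sqrt{- \frac{46097}{9494} + 21935} = \sqrt{\frac{208204793}{9494}} = \frac{\sqrt{1976696304742}}{9494}$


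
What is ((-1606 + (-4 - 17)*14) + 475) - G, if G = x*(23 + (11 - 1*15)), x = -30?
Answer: -855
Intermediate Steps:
G = -570 (G = -30*(23 + (11 - 1*15)) = -30*(23 + (11 - 15)) = -30*(23 - 4) = -30*19 = -570)
((-1606 + (-4 - 17)*14) + 475) - G = ((-1606 + (-4 - 17)*14) + 475) - 1*(-570) = ((-1606 - 21*14) + 475) + 570 = ((-1606 - 294) + 475) + 570 = (-1900 + 475) + 570 = -1425 + 570 = -855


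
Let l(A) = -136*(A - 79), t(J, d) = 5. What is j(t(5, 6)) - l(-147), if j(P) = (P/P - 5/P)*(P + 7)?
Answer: -30736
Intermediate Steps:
l(A) = 10744 - 136*A (l(A) = -136*(-79 + A) = 10744 - 136*A)
j(P) = (1 - 5/P)*(7 + P)
j(t(5, 6)) - l(-147) = (2 + 5 - 35/5) - (10744 - 136*(-147)) = (2 + 5 - 35*⅕) - (10744 + 19992) = (2 + 5 - 7) - 1*30736 = 0 - 30736 = -30736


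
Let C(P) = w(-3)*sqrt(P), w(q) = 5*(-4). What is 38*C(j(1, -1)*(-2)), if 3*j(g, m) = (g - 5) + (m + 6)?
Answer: -760*I*sqrt(6)/3 ≈ -620.54*I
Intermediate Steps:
w(q) = -20
j(g, m) = 1/3 + g/3 + m/3 (j(g, m) = ((g - 5) + (m + 6))/3 = ((-5 + g) + (6 + m))/3 = (1 + g + m)/3 = 1/3 + g/3 + m/3)
C(P) = -20*sqrt(P)
38*C(j(1, -1)*(-2)) = 38*(-20*I*sqrt(2)*sqrt(1/3 + (1/3)*1 + (1/3)*(-1))) = 38*(-20*I*sqrt(2)*sqrt(1/3 + 1/3 - 1/3)) = 38*(-20*I*sqrt(6)/3) = -760*I*sqrt(6)/3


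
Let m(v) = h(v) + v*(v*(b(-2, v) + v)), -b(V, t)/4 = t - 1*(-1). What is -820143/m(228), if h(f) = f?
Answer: 273381/11921588 ≈ 0.022932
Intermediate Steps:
b(V, t) = -4 - 4*t (b(V, t) = -4*(t - 1*(-1)) = -4*(t + 1) = -4*(1 + t) = -4 - 4*t)
m(v) = v + v²*(-4 - 3*v) (m(v) = v + v*(v*((-4 - 4*v) + v)) = v + v*(v*(-4 - 3*v)) = v + v²*(-4 - 3*v))
-820143/m(228) = -820143*1/(228*(1 - 4*228 - 3*228²)) = -820143*1/(228*(1 - 912 - 3*51984)) = -820143*1/(228*(1 - 912 - 155952)) = -820143/(228*(-156863)) = -820143/(-35764764) = -820143*(-1/35764764) = 273381/11921588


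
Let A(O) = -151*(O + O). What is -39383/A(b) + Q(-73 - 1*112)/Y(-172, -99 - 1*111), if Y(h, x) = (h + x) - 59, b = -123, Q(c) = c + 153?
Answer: -5393077/5460462 ≈ -0.98766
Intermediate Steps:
Q(c) = 153 + c
A(O) = -302*O
Y(h, x) = -59 + h + x
-39383/A(b) + Q(-73 - 1*112)/Y(-172, -99 - 1*111) = -39383/((-302*(-123))) + (153 + (-73 - 1*112))/(-59 - 172 + (-99 - 1*111)) = -39383/37146 + (153 + (-73 - 112))/(-59 - 172 + (-99 - 111)) = -39383*1/37146 + (153 - 185)/(-59 - 172 - 210) = -39383/37146 - 32/(-441) = -39383/37146 - 32*(-1/441) = -39383/37146 + 32/441 = -5393077/5460462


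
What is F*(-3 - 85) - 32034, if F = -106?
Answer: -22706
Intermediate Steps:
F*(-3 - 85) - 32034 = -106*(-3 - 85) - 32034 = -106*(-88) - 32034 = 9328 - 32034 = -22706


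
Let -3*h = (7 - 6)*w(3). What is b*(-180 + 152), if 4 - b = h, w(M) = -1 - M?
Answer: -224/3 ≈ -74.667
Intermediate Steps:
h = 4/3 (h = -(7 - 6)*(-1 - 1*3)/3 = -(-1 - 3)/3 = -(-4)/3 = -⅓*(-4) = 4/3 ≈ 1.3333)
b = 8/3 (b = 4 - 1*4/3 = 4 - 4/3 = 8/3 ≈ 2.6667)
b*(-180 + 152) = 8*(-180 + 152)/3 = (8/3)*(-28) = -224/3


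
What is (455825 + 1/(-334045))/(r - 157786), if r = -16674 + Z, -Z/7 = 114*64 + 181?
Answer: -152266062124/75761071955 ≈ -2.0098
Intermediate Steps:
Z = -52339 (Z = -7*(114*64 + 181) = -7*(7296 + 181) = -7*7477 = -52339)
r = -69013 (r = -16674 - 52339 = -69013)
(455825 + 1/(-334045))/(r - 157786) = (455825 + 1/(-334045))/(-69013 - 157786) = (455825 - 1/334045)/(-226799) = (152266062124/334045)*(-1/226799) = -152266062124/75761071955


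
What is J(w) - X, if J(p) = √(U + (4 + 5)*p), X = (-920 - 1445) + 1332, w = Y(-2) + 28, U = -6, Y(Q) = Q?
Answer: 1033 + 2*√57 ≈ 1048.1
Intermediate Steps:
w = 26 (w = -2 + 28 = 26)
X = -1033 (X = -2365 + 1332 = -1033)
J(p) = √(-6 + 9*p) (J(p) = √(-6 + (4 + 5)*p) = √(-6 + 9*p))
J(w) - X = √(-6 + 9*26) - 1*(-1033) = √(-6 + 234) + 1033 = √228 + 1033 = 2*√57 + 1033 = 1033 + 2*√57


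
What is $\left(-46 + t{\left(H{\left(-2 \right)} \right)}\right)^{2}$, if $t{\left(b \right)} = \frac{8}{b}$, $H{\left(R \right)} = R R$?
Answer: $1936$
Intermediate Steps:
$H{\left(R \right)} = R^{2}$
$\left(-46 + t{\left(H{\left(-2 \right)} \right)}\right)^{2} = \left(-46 + \frac{8}{\left(-2\right)^{2}}\right)^{2} = \left(-46 + \frac{8}{4}\right)^{2} = \left(-46 + 8 \cdot \frac{1}{4}\right)^{2} = \left(-46 + 2\right)^{2} = \left(-44\right)^{2} = 1936$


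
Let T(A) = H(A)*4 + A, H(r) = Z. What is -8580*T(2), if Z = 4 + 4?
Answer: -291720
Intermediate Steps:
Z = 8
H(r) = 8
T(A) = 32 + A (T(A) = 8*4 + A = 32 + A)
-8580*T(2) = -8580*(32 + 2) = -8580*34 = -291720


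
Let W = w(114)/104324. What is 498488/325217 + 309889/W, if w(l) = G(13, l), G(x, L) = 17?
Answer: 10513894882802108/5528689 ≈ 1.9017e+9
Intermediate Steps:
w(l) = 17
W = 17/104324 ≈ 0.00016295
498488/325217 + 309889/W = 498488/325217 + 309889/(17/104324) = 498488*(1/325217) + 309889*(104324/17) = 498488/325217 + 32328860036/17 = 10513894882802108/5528689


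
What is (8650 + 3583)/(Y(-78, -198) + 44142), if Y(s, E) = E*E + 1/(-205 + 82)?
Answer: 1504659/10251557 ≈ 0.14677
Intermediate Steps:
Y(s, E) = -1/123 + E**2 (Y(s, E) = E**2 + 1/(-123) = E**2 - 1/123 = -1/123 + E**2)
(8650 + 3583)/(Y(-78, -198) + 44142) = (8650 + 3583)/((-1/123 + (-198)**2) + 44142) = 12233/((-1/123 + 39204) + 44142) = 12233/(4822091/123 + 44142) = 12233/(10251557/123) = 12233*(123/10251557) = 1504659/10251557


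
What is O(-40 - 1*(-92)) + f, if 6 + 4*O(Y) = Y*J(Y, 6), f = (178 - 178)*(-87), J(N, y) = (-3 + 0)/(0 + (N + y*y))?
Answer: -171/88 ≈ -1.9432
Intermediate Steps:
J(N, y) = -3/(N + y²) (J(N, y) = -3/(0 + (N + y²)) = -3/(N + y²))
f = 0 (f = 0*(-87) = 0)
O(Y) = -3/2 - 3*Y/(4*(36 + Y)) (O(Y) = -3/2 + (Y*(-3/(Y + 6²)))/4 = -3/2 + (Y*(-3/(Y + 36)))/4 = -3/2 + (Y*(-3/(36 + Y)))/4 = -3/2 + (-3*Y/(36 + Y))/4 = -3/2 - 3*Y/(4*(36 + Y)))
O(-40 - 1*(-92)) + f = 9*(-24 - (-40 - 1*(-92)))/(4*(36 + (-40 - 1*(-92)))) + 0 = 9*(-24 - (-40 + 92))/(4*(36 + (-40 + 92))) + 0 = 9*(-24 - 1*52)/(4*(36 + 52)) + 0 = (9/4)*(-24 - 52)/88 + 0 = (9/4)*(1/88)*(-76) + 0 = -171/88 + 0 = -171/88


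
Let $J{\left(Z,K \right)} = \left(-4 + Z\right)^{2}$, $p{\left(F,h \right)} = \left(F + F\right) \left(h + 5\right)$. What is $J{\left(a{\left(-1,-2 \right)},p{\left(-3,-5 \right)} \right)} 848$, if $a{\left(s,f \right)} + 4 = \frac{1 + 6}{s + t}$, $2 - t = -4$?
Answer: $\frac{923472}{25} \approx 36939.0$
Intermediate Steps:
$t = 6$ ($t = 2 - -4 = 2 + 4 = 6$)
$a{\left(s,f \right)} = -4 + \frac{7}{6 + s}$ ($a{\left(s,f \right)} = -4 + \frac{1 + 6}{s + 6} = -4 + \frac{7}{6 + s}$)
$p{\left(F,h \right)} = 2 F \left(5 + h\right)$
$J{\left(a{\left(-1,-2 \right)},p{\left(-3,-5 \right)} \right)} 848 = \left(-4 + \frac{-17 - -4}{6 - 1}\right)^{2} \cdot 848 = \left(-4 + \frac{-17 + 4}{5}\right)^{2} \cdot 848 = \left(-4 + \frac{1}{5} \left(-13\right)\right)^{2} \cdot 848 = \left(-4 - \frac{13}{5}\right)^{2} \cdot 848 = \left(- \frac{33}{5}\right)^{2} \cdot 848 = \frac{1089}{25} \cdot 848 = \frac{923472}{25}$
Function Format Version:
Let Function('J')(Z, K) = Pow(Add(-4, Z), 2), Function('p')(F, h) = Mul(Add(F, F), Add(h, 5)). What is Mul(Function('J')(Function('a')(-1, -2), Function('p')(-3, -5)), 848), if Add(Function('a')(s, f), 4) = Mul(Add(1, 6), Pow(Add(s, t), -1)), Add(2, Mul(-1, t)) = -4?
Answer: Rational(923472, 25) ≈ 36939.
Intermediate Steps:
t = 6 (t = Add(2, Mul(-1, -4)) = Add(2, 4) = 6)
Function('a')(s, f) = Add(-4, Mul(7, Pow(Add(6, s), -1))) (Function('a')(s, f) = Add(-4, Mul(Add(1, 6), Pow(Add(s, 6), -1))) = Add(-4, Mul(7, Pow(Add(6, s), -1))))
Function('p')(F, h) = Mul(2, F, Add(5, h)) (Function('p')(F, h) = Mul(Mul(2, F), Add(5, h)) = Mul(2, F, Add(5, h)))
Mul(Function('J')(Function('a')(-1, -2), Function('p')(-3, -5)), 848) = Mul(Pow(Add(-4, Mul(Pow(Add(6, -1), -1), Add(-17, Mul(-4, -1)))), 2), 848) = Mul(Pow(Add(-4, Mul(Pow(5, -1), Add(-17, 4))), 2), 848) = Mul(Pow(Add(-4, Mul(Rational(1, 5), -13)), 2), 848) = Mul(Pow(Add(-4, Rational(-13, 5)), 2), 848) = Mul(Pow(Rational(-33, 5), 2), 848) = Mul(Rational(1089, 25), 848) = Rational(923472, 25)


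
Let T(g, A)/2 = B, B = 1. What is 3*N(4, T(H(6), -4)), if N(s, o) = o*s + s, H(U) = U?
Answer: 36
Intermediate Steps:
T(g, A) = 2 (T(g, A) = 2*1 = 2)
N(s, o) = s + o*s
3*N(4, T(H(6), -4)) = 3*(4*(1 + 2)) = 3*(4*3) = 3*12 = 36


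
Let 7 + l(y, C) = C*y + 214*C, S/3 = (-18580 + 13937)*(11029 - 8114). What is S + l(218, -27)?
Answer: -40614706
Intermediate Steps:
S = -40603035 (S = 3*((-18580 + 13937)*(11029 - 8114)) = 3*(-4643*2915) = 3*(-13534345) = -40603035)
l(y, C) = -7 + 214*C + C*y (l(y, C) = -7 + (C*y + 214*C) = -7 + (214*C + C*y) = -7 + 214*C + C*y)
S + l(218, -27) = -40603035 + (-7 + 214*(-27) - 27*218) = -40603035 + (-7 - 5778 - 5886) = -40603035 - 11671 = -40614706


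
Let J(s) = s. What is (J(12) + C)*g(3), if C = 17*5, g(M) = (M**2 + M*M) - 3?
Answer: 1455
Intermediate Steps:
g(M) = -3 + 2*M**2 (g(M) = (M**2 + M**2) - 3 = 2*M**2 - 3 = -3 + 2*M**2)
C = 85
(J(12) + C)*g(3) = (12 + 85)*(-3 + 2*3**2) = 97*(-3 + 2*9) = 97*(-3 + 18) = 97*15 = 1455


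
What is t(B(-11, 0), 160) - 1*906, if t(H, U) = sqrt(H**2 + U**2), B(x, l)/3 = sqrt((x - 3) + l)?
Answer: -906 + sqrt(25474) ≈ -746.39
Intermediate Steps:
B(x, l) = 3*sqrt(-3 + l + x) (B(x, l) = 3*sqrt((x - 3) + l) = 3*sqrt((-3 + x) + l) = 3*sqrt(-3 + l + x))
t(B(-11, 0), 160) - 1*906 = sqrt((3*sqrt(-3 + 0 - 11))**2 + 160**2) - 1*906 = sqrt((3*sqrt(-14))**2 + 25600) - 906 = sqrt((3*(I*sqrt(14)))**2 + 25600) - 906 = sqrt((3*I*sqrt(14))**2 + 25600) - 906 = sqrt(-126 + 25600) - 906 = sqrt(25474) - 906 = -906 + sqrt(25474)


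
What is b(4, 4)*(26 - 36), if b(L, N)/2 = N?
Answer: -80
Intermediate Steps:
b(L, N) = 2*N
b(4, 4)*(26 - 36) = (2*4)*(26 - 36) = 8*(-10) = -80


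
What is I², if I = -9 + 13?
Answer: 16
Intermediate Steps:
I = 4
I² = 4² = 16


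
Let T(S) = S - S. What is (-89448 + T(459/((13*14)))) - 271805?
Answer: -361253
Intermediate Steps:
T(S) = 0
(-89448 + T(459/((13*14)))) - 271805 = (-89448 + 0) - 271805 = -89448 - 271805 = -361253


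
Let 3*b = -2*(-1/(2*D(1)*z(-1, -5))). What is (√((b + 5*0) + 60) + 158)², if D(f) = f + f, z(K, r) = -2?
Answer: (948 + √2157)²/36 ≈ 27470.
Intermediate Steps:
D(f) = 2*f
b = -1/12 (b = (-2/(((2*1)*(-2))*(-2)))/3 = (-2/((2*(-2))*(-2)))/3 = (-2/((-4*(-2))))/3 = (-2/8)/3 = (-2*⅛)/3 = (⅓)*(-¼) = -1/12 ≈ -0.083333)
(√((b + 5*0) + 60) + 158)² = (√((-1/12 + 5*0) + 60) + 158)² = (√((-1/12 + 0) + 60) + 158)² = (√(-1/12 + 60) + 158)² = (√(719/12) + 158)² = (√2157/6 + 158)² = (158 + √2157/6)²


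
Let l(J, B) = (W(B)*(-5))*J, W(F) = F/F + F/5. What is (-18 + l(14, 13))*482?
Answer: -130140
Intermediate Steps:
W(F) = 1 + F/5 (W(F) = 1 + F*(1/5) = 1 + F/5)
l(J, B) = J*(-5 - B) (l(J, B) = ((1 + B/5)*(-5))*J = (-5 - B)*J = J*(-5 - B))
(-18 + l(14, 13))*482 = (-18 - 1*14*(5 + 13))*482 = (-18 - 1*14*18)*482 = (-18 - 252)*482 = -270*482 = -130140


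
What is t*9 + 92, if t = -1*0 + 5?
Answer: 137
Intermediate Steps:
t = 5 (t = 0 + 5 = 5)
t*9 + 92 = 5*9 + 92 = 45 + 92 = 137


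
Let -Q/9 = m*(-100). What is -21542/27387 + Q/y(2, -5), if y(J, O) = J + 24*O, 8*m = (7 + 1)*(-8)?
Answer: 97322222/1615833 ≈ 60.230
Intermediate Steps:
m = -8 (m = ((7 + 1)*(-8))/8 = (8*(-8))/8 = (⅛)*(-64) = -8)
Q = -7200 (Q = -(-72)*(-100) = -9*800 = -7200)
-21542/27387 + Q/y(2, -5) = -21542/27387 - 7200/(2 + 24*(-5)) = -21542*1/27387 - 7200/(2 - 120) = -21542/27387 - 7200/(-118) = -21542/27387 - 7200*(-1/118) = -21542/27387 + 3600/59 = 97322222/1615833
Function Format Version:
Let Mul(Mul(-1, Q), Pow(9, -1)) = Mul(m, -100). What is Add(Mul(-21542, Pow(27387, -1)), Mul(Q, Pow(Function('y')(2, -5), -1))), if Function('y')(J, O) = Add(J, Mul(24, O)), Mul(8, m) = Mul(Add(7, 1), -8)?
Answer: Rational(97322222, 1615833) ≈ 60.230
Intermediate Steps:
m = -8 (m = Mul(Rational(1, 8), Mul(Add(7, 1), -8)) = Mul(Rational(1, 8), Mul(8, -8)) = Mul(Rational(1, 8), -64) = -8)
Q = -7200 (Q = Mul(-9, Mul(-8, -100)) = Mul(-9, 800) = -7200)
Add(Mul(-21542, Pow(27387, -1)), Mul(Q, Pow(Function('y')(2, -5), -1))) = Add(Mul(-21542, Pow(27387, -1)), Mul(-7200, Pow(Add(2, Mul(24, -5)), -1))) = Add(Mul(-21542, Rational(1, 27387)), Mul(-7200, Pow(Add(2, -120), -1))) = Add(Rational(-21542, 27387), Mul(-7200, Pow(-118, -1))) = Add(Rational(-21542, 27387), Mul(-7200, Rational(-1, 118))) = Add(Rational(-21542, 27387), Rational(3600, 59)) = Rational(97322222, 1615833)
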